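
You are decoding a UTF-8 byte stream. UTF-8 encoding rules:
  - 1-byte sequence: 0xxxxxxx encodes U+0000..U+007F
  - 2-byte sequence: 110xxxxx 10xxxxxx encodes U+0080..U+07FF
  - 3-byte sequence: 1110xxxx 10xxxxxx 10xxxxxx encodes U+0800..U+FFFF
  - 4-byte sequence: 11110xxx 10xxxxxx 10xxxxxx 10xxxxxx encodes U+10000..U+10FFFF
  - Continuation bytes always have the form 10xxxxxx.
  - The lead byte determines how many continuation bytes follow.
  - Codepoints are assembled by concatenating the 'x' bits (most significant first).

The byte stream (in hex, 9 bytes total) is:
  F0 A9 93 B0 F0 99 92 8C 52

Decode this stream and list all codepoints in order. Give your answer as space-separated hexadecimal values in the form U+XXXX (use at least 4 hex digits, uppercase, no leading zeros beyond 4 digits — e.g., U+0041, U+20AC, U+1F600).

Answer: U+294F0 U+1948C U+0052

Derivation:
Byte[0]=F0: 4-byte lead, need 3 cont bytes. acc=0x0
Byte[1]=A9: continuation. acc=(acc<<6)|0x29=0x29
Byte[2]=93: continuation. acc=(acc<<6)|0x13=0xA53
Byte[3]=B0: continuation. acc=(acc<<6)|0x30=0x294F0
Completed: cp=U+294F0 (starts at byte 0)
Byte[4]=F0: 4-byte lead, need 3 cont bytes. acc=0x0
Byte[5]=99: continuation. acc=(acc<<6)|0x19=0x19
Byte[6]=92: continuation. acc=(acc<<6)|0x12=0x652
Byte[7]=8C: continuation. acc=(acc<<6)|0x0C=0x1948C
Completed: cp=U+1948C (starts at byte 4)
Byte[8]=52: 1-byte ASCII. cp=U+0052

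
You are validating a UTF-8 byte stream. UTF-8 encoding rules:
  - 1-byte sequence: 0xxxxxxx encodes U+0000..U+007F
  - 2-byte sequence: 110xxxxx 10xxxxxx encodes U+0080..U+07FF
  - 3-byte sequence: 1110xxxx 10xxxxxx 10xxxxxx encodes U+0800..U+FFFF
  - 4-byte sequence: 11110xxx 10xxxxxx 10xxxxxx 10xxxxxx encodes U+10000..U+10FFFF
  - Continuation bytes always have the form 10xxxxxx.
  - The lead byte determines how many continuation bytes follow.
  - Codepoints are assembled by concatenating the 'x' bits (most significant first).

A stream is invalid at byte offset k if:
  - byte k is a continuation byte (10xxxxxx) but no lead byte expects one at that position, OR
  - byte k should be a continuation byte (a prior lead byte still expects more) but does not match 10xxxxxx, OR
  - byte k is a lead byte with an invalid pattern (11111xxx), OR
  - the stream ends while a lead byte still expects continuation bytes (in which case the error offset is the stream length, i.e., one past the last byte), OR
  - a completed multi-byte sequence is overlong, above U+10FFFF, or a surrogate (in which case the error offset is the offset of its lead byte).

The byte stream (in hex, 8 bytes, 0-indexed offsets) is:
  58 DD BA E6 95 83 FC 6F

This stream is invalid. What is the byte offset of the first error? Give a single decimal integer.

Answer: 6

Derivation:
Byte[0]=58: 1-byte ASCII. cp=U+0058
Byte[1]=DD: 2-byte lead, need 1 cont bytes. acc=0x1D
Byte[2]=BA: continuation. acc=(acc<<6)|0x3A=0x77A
Completed: cp=U+077A (starts at byte 1)
Byte[3]=E6: 3-byte lead, need 2 cont bytes. acc=0x6
Byte[4]=95: continuation. acc=(acc<<6)|0x15=0x195
Byte[5]=83: continuation. acc=(acc<<6)|0x03=0x6543
Completed: cp=U+6543 (starts at byte 3)
Byte[6]=FC: INVALID lead byte (not 0xxx/110x/1110/11110)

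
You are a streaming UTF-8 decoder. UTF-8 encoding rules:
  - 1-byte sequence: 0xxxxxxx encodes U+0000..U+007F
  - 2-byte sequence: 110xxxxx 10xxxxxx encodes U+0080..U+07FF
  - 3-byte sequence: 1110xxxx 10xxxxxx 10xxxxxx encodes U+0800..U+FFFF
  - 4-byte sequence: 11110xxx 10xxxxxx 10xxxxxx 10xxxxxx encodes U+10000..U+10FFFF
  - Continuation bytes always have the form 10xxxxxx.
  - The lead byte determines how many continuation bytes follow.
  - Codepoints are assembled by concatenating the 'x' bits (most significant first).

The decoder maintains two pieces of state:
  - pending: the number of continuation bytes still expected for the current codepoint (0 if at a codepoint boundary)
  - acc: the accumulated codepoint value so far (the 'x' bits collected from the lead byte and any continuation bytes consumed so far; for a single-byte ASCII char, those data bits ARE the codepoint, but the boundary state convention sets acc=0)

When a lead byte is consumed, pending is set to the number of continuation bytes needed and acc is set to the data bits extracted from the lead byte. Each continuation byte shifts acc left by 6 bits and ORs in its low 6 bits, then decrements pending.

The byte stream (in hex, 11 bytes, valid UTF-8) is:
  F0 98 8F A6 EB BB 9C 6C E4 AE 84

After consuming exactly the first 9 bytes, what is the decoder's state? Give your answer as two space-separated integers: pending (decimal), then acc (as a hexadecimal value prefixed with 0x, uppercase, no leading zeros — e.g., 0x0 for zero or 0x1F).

Answer: 2 0x4

Derivation:
Byte[0]=F0: 4-byte lead. pending=3, acc=0x0
Byte[1]=98: continuation. acc=(acc<<6)|0x18=0x18, pending=2
Byte[2]=8F: continuation. acc=(acc<<6)|0x0F=0x60F, pending=1
Byte[3]=A6: continuation. acc=(acc<<6)|0x26=0x183E6, pending=0
Byte[4]=EB: 3-byte lead. pending=2, acc=0xB
Byte[5]=BB: continuation. acc=(acc<<6)|0x3B=0x2FB, pending=1
Byte[6]=9C: continuation. acc=(acc<<6)|0x1C=0xBEDC, pending=0
Byte[7]=6C: 1-byte. pending=0, acc=0x0
Byte[8]=E4: 3-byte lead. pending=2, acc=0x4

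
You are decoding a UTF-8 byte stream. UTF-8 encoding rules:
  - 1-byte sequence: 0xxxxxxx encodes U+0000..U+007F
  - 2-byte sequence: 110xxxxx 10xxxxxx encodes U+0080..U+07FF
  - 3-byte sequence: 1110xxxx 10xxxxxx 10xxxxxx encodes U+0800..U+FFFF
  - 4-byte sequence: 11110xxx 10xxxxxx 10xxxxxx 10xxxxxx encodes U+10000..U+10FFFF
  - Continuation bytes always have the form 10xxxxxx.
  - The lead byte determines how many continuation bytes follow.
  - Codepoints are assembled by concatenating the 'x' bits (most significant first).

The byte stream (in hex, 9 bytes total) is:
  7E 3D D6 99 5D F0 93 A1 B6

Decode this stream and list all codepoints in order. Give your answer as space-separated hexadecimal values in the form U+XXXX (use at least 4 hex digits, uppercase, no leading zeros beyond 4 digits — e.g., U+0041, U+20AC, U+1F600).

Answer: U+007E U+003D U+0599 U+005D U+13876

Derivation:
Byte[0]=7E: 1-byte ASCII. cp=U+007E
Byte[1]=3D: 1-byte ASCII. cp=U+003D
Byte[2]=D6: 2-byte lead, need 1 cont bytes. acc=0x16
Byte[3]=99: continuation. acc=(acc<<6)|0x19=0x599
Completed: cp=U+0599 (starts at byte 2)
Byte[4]=5D: 1-byte ASCII. cp=U+005D
Byte[5]=F0: 4-byte lead, need 3 cont bytes. acc=0x0
Byte[6]=93: continuation. acc=(acc<<6)|0x13=0x13
Byte[7]=A1: continuation. acc=(acc<<6)|0x21=0x4E1
Byte[8]=B6: continuation. acc=(acc<<6)|0x36=0x13876
Completed: cp=U+13876 (starts at byte 5)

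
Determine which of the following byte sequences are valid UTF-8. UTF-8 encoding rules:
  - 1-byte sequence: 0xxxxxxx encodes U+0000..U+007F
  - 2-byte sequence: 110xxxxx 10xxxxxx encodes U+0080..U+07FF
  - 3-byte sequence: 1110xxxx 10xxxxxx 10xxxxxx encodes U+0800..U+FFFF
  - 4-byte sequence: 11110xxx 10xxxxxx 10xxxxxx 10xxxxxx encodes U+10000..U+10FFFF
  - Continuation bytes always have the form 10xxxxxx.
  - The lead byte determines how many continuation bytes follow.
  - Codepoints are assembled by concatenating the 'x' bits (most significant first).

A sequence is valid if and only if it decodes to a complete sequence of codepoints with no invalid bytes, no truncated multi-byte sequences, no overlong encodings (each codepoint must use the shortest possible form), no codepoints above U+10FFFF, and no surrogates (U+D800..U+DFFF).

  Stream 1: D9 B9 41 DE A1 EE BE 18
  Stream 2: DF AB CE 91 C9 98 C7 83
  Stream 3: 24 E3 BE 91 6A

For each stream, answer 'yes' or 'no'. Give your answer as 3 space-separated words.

Answer: no yes yes

Derivation:
Stream 1: error at byte offset 7. INVALID
Stream 2: decodes cleanly. VALID
Stream 3: decodes cleanly. VALID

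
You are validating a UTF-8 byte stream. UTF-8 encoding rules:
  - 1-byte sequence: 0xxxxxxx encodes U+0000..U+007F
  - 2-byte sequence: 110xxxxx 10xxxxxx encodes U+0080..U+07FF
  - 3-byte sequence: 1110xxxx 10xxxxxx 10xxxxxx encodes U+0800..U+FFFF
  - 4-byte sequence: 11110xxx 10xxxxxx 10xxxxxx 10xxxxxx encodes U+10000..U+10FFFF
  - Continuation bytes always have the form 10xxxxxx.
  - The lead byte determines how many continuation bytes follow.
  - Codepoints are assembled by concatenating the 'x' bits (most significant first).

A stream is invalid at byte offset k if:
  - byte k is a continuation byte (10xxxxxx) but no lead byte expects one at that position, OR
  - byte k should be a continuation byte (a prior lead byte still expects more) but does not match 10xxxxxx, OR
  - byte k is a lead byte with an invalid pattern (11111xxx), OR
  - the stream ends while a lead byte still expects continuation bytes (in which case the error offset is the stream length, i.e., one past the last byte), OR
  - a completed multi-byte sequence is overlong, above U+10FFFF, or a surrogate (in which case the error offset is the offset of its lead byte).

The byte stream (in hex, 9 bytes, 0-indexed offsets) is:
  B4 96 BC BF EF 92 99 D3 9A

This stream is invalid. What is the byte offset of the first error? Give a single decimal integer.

Byte[0]=B4: INVALID lead byte (not 0xxx/110x/1110/11110)

Answer: 0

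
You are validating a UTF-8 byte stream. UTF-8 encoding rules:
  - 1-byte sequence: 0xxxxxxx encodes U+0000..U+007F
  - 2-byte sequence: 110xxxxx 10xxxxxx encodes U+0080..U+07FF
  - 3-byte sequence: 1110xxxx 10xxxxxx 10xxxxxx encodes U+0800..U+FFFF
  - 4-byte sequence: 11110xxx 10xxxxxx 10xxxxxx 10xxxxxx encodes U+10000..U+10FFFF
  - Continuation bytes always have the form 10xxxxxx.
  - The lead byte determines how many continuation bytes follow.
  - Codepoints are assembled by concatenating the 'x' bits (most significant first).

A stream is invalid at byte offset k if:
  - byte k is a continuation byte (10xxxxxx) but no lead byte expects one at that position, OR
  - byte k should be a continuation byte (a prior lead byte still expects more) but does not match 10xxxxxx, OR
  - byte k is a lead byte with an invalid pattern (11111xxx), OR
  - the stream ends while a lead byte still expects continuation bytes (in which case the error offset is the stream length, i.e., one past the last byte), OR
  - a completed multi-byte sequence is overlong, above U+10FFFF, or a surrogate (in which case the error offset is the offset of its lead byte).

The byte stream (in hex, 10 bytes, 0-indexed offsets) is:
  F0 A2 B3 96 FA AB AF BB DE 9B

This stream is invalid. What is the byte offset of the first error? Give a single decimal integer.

Byte[0]=F0: 4-byte lead, need 3 cont bytes. acc=0x0
Byte[1]=A2: continuation. acc=(acc<<6)|0x22=0x22
Byte[2]=B3: continuation. acc=(acc<<6)|0x33=0x8B3
Byte[3]=96: continuation. acc=(acc<<6)|0x16=0x22CD6
Completed: cp=U+22CD6 (starts at byte 0)
Byte[4]=FA: INVALID lead byte (not 0xxx/110x/1110/11110)

Answer: 4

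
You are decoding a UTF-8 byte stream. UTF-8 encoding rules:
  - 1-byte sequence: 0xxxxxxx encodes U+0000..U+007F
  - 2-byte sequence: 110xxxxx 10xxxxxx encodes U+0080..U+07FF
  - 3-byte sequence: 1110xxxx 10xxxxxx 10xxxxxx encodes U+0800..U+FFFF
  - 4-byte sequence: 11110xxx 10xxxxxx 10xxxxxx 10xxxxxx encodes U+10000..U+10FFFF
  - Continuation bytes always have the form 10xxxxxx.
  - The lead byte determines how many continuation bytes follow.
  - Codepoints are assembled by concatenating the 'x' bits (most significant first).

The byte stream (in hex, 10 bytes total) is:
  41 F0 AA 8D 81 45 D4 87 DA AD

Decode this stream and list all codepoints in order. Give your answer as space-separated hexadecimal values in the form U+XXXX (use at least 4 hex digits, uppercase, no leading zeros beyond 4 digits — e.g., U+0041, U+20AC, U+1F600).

Byte[0]=41: 1-byte ASCII. cp=U+0041
Byte[1]=F0: 4-byte lead, need 3 cont bytes. acc=0x0
Byte[2]=AA: continuation. acc=(acc<<6)|0x2A=0x2A
Byte[3]=8D: continuation. acc=(acc<<6)|0x0D=0xA8D
Byte[4]=81: continuation. acc=(acc<<6)|0x01=0x2A341
Completed: cp=U+2A341 (starts at byte 1)
Byte[5]=45: 1-byte ASCII. cp=U+0045
Byte[6]=D4: 2-byte lead, need 1 cont bytes. acc=0x14
Byte[7]=87: continuation. acc=(acc<<6)|0x07=0x507
Completed: cp=U+0507 (starts at byte 6)
Byte[8]=DA: 2-byte lead, need 1 cont bytes. acc=0x1A
Byte[9]=AD: continuation. acc=(acc<<6)|0x2D=0x6AD
Completed: cp=U+06AD (starts at byte 8)

Answer: U+0041 U+2A341 U+0045 U+0507 U+06AD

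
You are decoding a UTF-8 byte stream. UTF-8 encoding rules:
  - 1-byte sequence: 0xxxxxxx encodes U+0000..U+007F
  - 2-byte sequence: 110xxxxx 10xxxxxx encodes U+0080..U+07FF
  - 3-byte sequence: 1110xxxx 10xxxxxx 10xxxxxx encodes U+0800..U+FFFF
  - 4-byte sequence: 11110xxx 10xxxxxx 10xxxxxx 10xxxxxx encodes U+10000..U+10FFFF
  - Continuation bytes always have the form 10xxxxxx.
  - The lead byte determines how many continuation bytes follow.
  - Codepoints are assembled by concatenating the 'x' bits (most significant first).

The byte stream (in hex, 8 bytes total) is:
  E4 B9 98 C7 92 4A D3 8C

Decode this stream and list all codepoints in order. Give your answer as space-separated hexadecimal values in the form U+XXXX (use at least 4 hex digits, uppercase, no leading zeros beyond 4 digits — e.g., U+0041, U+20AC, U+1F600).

Answer: U+4E58 U+01D2 U+004A U+04CC

Derivation:
Byte[0]=E4: 3-byte lead, need 2 cont bytes. acc=0x4
Byte[1]=B9: continuation. acc=(acc<<6)|0x39=0x139
Byte[2]=98: continuation. acc=(acc<<6)|0x18=0x4E58
Completed: cp=U+4E58 (starts at byte 0)
Byte[3]=C7: 2-byte lead, need 1 cont bytes. acc=0x7
Byte[4]=92: continuation. acc=(acc<<6)|0x12=0x1D2
Completed: cp=U+01D2 (starts at byte 3)
Byte[5]=4A: 1-byte ASCII. cp=U+004A
Byte[6]=D3: 2-byte lead, need 1 cont bytes. acc=0x13
Byte[7]=8C: continuation. acc=(acc<<6)|0x0C=0x4CC
Completed: cp=U+04CC (starts at byte 6)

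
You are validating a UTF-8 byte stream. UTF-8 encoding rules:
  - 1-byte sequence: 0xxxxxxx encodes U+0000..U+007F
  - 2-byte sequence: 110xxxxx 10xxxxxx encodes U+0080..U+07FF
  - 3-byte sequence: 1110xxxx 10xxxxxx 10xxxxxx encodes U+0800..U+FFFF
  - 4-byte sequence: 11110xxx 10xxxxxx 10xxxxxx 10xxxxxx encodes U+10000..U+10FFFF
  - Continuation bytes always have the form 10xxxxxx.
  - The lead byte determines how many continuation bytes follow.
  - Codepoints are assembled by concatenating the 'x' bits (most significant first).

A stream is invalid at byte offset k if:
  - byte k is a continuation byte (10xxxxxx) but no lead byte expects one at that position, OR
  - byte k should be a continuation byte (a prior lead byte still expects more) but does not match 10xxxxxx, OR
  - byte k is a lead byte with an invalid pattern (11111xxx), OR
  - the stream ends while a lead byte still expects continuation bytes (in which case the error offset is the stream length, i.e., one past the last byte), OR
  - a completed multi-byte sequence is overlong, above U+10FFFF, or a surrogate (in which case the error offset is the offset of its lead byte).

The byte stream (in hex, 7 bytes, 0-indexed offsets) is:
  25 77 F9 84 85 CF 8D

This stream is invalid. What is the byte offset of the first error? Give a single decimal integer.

Byte[0]=25: 1-byte ASCII. cp=U+0025
Byte[1]=77: 1-byte ASCII. cp=U+0077
Byte[2]=F9: INVALID lead byte (not 0xxx/110x/1110/11110)

Answer: 2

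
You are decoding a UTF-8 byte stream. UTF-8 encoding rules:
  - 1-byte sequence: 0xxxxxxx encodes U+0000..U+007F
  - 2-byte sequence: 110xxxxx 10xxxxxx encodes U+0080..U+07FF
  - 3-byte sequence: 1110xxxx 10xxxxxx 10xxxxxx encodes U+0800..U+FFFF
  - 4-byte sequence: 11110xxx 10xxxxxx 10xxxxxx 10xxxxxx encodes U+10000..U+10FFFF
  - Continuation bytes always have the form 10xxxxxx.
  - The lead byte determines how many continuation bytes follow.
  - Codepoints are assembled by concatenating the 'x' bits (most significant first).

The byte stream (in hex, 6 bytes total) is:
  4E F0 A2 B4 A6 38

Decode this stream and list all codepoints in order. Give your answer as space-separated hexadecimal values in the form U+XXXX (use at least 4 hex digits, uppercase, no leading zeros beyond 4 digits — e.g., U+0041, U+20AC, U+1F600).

Byte[0]=4E: 1-byte ASCII. cp=U+004E
Byte[1]=F0: 4-byte lead, need 3 cont bytes. acc=0x0
Byte[2]=A2: continuation. acc=(acc<<6)|0x22=0x22
Byte[3]=B4: continuation. acc=(acc<<6)|0x34=0x8B4
Byte[4]=A6: continuation. acc=(acc<<6)|0x26=0x22D26
Completed: cp=U+22D26 (starts at byte 1)
Byte[5]=38: 1-byte ASCII. cp=U+0038

Answer: U+004E U+22D26 U+0038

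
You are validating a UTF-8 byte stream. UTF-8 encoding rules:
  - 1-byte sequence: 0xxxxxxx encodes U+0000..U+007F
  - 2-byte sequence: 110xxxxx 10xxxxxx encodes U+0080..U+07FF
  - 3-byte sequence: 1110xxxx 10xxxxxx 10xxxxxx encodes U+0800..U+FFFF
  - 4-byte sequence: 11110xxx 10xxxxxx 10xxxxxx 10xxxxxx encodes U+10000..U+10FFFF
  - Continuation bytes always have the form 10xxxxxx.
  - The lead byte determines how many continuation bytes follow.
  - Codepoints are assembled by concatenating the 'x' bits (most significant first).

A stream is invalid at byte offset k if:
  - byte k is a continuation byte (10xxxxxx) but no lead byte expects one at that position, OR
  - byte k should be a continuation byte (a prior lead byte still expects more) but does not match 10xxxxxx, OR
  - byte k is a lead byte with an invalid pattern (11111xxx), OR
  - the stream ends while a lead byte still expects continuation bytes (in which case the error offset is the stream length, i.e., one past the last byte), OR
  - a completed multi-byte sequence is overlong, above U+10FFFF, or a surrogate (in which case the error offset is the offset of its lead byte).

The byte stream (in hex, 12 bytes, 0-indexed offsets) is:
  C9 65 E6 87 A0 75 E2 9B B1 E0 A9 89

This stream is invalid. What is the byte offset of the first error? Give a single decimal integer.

Answer: 1

Derivation:
Byte[0]=C9: 2-byte lead, need 1 cont bytes. acc=0x9
Byte[1]=65: expected 10xxxxxx continuation. INVALID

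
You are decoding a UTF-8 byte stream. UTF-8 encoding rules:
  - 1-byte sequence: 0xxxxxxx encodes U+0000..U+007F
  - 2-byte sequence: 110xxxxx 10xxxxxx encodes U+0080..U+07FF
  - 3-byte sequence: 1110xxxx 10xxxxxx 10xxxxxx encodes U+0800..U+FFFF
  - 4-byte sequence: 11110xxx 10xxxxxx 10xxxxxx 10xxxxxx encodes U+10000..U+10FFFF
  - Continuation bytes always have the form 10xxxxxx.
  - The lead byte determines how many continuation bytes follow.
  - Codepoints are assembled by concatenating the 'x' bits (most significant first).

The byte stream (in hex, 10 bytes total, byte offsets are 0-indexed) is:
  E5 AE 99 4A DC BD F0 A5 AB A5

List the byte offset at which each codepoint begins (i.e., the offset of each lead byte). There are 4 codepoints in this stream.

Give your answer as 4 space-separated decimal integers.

Byte[0]=E5: 3-byte lead, need 2 cont bytes. acc=0x5
Byte[1]=AE: continuation. acc=(acc<<6)|0x2E=0x16E
Byte[2]=99: continuation. acc=(acc<<6)|0x19=0x5B99
Completed: cp=U+5B99 (starts at byte 0)
Byte[3]=4A: 1-byte ASCII. cp=U+004A
Byte[4]=DC: 2-byte lead, need 1 cont bytes. acc=0x1C
Byte[5]=BD: continuation. acc=(acc<<6)|0x3D=0x73D
Completed: cp=U+073D (starts at byte 4)
Byte[6]=F0: 4-byte lead, need 3 cont bytes. acc=0x0
Byte[7]=A5: continuation. acc=(acc<<6)|0x25=0x25
Byte[8]=AB: continuation. acc=(acc<<6)|0x2B=0x96B
Byte[9]=A5: continuation. acc=(acc<<6)|0x25=0x25AE5
Completed: cp=U+25AE5 (starts at byte 6)

Answer: 0 3 4 6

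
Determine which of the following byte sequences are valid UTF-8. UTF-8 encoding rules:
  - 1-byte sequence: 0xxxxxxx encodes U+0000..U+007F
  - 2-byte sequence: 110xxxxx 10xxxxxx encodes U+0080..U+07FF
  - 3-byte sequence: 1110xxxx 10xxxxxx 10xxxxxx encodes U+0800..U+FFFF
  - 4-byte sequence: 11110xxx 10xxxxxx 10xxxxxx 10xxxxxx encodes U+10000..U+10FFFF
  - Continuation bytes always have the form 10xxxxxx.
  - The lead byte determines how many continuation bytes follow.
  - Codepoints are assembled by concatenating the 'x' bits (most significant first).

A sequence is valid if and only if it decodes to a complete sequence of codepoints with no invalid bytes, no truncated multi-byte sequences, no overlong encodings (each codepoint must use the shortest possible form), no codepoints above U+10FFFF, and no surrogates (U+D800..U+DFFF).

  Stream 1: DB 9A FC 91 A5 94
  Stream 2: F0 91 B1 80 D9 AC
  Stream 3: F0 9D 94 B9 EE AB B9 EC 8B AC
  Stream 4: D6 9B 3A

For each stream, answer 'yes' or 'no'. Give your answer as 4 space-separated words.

Stream 1: error at byte offset 2. INVALID
Stream 2: decodes cleanly. VALID
Stream 3: decodes cleanly. VALID
Stream 4: decodes cleanly. VALID

Answer: no yes yes yes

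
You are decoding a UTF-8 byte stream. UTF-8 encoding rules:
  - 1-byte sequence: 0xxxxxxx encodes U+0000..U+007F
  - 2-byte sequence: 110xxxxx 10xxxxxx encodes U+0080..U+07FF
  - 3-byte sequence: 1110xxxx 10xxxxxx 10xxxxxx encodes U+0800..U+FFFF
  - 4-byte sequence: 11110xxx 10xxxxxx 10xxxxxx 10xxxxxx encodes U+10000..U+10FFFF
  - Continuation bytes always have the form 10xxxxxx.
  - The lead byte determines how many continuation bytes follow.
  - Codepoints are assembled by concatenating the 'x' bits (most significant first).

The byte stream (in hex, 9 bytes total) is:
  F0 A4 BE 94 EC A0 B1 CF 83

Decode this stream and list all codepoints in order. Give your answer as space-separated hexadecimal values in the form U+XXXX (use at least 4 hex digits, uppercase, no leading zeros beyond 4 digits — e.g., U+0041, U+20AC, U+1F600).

Byte[0]=F0: 4-byte lead, need 3 cont bytes. acc=0x0
Byte[1]=A4: continuation. acc=(acc<<6)|0x24=0x24
Byte[2]=BE: continuation. acc=(acc<<6)|0x3E=0x93E
Byte[3]=94: continuation. acc=(acc<<6)|0x14=0x24F94
Completed: cp=U+24F94 (starts at byte 0)
Byte[4]=EC: 3-byte lead, need 2 cont bytes. acc=0xC
Byte[5]=A0: continuation. acc=(acc<<6)|0x20=0x320
Byte[6]=B1: continuation. acc=(acc<<6)|0x31=0xC831
Completed: cp=U+C831 (starts at byte 4)
Byte[7]=CF: 2-byte lead, need 1 cont bytes. acc=0xF
Byte[8]=83: continuation. acc=(acc<<6)|0x03=0x3C3
Completed: cp=U+03C3 (starts at byte 7)

Answer: U+24F94 U+C831 U+03C3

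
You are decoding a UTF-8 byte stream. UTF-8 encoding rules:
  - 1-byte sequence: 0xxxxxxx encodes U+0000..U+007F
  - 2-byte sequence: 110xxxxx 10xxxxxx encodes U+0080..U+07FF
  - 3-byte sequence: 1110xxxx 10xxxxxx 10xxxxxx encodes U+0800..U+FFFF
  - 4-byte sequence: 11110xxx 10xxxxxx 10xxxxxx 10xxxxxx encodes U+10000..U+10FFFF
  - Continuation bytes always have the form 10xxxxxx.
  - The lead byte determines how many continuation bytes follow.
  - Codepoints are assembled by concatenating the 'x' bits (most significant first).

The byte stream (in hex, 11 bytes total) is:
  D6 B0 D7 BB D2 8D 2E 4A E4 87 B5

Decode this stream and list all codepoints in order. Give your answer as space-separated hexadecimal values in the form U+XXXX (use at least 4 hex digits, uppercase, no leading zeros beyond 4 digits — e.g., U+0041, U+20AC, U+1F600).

Answer: U+05B0 U+05FB U+048D U+002E U+004A U+41F5

Derivation:
Byte[0]=D6: 2-byte lead, need 1 cont bytes. acc=0x16
Byte[1]=B0: continuation. acc=(acc<<6)|0x30=0x5B0
Completed: cp=U+05B0 (starts at byte 0)
Byte[2]=D7: 2-byte lead, need 1 cont bytes. acc=0x17
Byte[3]=BB: continuation. acc=(acc<<6)|0x3B=0x5FB
Completed: cp=U+05FB (starts at byte 2)
Byte[4]=D2: 2-byte lead, need 1 cont bytes. acc=0x12
Byte[5]=8D: continuation. acc=(acc<<6)|0x0D=0x48D
Completed: cp=U+048D (starts at byte 4)
Byte[6]=2E: 1-byte ASCII. cp=U+002E
Byte[7]=4A: 1-byte ASCII. cp=U+004A
Byte[8]=E4: 3-byte lead, need 2 cont bytes. acc=0x4
Byte[9]=87: continuation. acc=(acc<<6)|0x07=0x107
Byte[10]=B5: continuation. acc=(acc<<6)|0x35=0x41F5
Completed: cp=U+41F5 (starts at byte 8)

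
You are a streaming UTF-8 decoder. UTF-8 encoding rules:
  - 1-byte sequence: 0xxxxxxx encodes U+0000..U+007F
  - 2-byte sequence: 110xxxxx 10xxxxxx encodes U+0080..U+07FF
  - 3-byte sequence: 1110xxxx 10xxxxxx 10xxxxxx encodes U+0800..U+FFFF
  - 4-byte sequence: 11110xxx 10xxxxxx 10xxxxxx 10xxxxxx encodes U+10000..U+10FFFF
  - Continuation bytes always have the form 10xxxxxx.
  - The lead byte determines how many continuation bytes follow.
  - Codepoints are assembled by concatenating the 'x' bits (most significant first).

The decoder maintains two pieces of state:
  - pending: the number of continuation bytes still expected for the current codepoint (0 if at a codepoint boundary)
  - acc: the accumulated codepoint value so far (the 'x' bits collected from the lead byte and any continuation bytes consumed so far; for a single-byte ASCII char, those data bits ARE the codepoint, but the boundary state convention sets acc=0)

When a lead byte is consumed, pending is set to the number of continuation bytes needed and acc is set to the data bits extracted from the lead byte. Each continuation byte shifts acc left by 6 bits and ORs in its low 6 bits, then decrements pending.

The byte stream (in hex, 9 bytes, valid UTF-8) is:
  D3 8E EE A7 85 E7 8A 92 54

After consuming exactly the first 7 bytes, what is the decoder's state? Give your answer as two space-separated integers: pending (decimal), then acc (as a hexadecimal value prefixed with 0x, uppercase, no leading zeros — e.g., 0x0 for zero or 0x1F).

Byte[0]=D3: 2-byte lead. pending=1, acc=0x13
Byte[1]=8E: continuation. acc=(acc<<6)|0x0E=0x4CE, pending=0
Byte[2]=EE: 3-byte lead. pending=2, acc=0xE
Byte[3]=A7: continuation. acc=(acc<<6)|0x27=0x3A7, pending=1
Byte[4]=85: continuation. acc=(acc<<6)|0x05=0xE9C5, pending=0
Byte[5]=E7: 3-byte lead. pending=2, acc=0x7
Byte[6]=8A: continuation. acc=(acc<<6)|0x0A=0x1CA, pending=1

Answer: 1 0x1CA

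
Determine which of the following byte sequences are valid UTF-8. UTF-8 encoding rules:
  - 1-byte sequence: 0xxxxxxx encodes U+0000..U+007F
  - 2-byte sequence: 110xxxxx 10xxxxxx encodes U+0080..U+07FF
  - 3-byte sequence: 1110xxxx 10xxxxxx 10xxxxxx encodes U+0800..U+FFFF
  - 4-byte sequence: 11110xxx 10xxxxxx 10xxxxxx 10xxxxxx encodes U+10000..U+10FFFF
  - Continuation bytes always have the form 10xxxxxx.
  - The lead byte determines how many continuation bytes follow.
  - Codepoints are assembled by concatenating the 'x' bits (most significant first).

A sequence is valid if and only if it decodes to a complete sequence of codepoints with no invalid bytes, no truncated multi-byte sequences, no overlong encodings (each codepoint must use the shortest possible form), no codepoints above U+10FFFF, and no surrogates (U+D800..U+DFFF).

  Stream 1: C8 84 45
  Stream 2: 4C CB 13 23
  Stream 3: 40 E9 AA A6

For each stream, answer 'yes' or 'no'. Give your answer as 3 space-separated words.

Stream 1: decodes cleanly. VALID
Stream 2: error at byte offset 2. INVALID
Stream 3: decodes cleanly. VALID

Answer: yes no yes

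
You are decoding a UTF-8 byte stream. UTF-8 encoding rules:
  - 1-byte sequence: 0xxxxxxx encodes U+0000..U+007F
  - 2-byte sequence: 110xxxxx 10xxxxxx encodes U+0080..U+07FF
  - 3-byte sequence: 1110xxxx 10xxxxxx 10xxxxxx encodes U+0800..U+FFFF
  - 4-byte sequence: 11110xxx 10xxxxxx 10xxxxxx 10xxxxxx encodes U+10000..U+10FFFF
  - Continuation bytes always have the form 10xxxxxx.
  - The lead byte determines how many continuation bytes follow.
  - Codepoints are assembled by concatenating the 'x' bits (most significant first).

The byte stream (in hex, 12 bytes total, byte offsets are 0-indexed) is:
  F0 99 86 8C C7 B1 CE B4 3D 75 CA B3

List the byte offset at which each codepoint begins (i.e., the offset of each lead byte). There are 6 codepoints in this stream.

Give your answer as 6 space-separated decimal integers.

Byte[0]=F0: 4-byte lead, need 3 cont bytes. acc=0x0
Byte[1]=99: continuation. acc=(acc<<6)|0x19=0x19
Byte[2]=86: continuation. acc=(acc<<6)|0x06=0x646
Byte[3]=8C: continuation. acc=(acc<<6)|0x0C=0x1918C
Completed: cp=U+1918C (starts at byte 0)
Byte[4]=C7: 2-byte lead, need 1 cont bytes. acc=0x7
Byte[5]=B1: continuation. acc=(acc<<6)|0x31=0x1F1
Completed: cp=U+01F1 (starts at byte 4)
Byte[6]=CE: 2-byte lead, need 1 cont bytes. acc=0xE
Byte[7]=B4: continuation. acc=(acc<<6)|0x34=0x3B4
Completed: cp=U+03B4 (starts at byte 6)
Byte[8]=3D: 1-byte ASCII. cp=U+003D
Byte[9]=75: 1-byte ASCII. cp=U+0075
Byte[10]=CA: 2-byte lead, need 1 cont bytes. acc=0xA
Byte[11]=B3: continuation. acc=(acc<<6)|0x33=0x2B3
Completed: cp=U+02B3 (starts at byte 10)

Answer: 0 4 6 8 9 10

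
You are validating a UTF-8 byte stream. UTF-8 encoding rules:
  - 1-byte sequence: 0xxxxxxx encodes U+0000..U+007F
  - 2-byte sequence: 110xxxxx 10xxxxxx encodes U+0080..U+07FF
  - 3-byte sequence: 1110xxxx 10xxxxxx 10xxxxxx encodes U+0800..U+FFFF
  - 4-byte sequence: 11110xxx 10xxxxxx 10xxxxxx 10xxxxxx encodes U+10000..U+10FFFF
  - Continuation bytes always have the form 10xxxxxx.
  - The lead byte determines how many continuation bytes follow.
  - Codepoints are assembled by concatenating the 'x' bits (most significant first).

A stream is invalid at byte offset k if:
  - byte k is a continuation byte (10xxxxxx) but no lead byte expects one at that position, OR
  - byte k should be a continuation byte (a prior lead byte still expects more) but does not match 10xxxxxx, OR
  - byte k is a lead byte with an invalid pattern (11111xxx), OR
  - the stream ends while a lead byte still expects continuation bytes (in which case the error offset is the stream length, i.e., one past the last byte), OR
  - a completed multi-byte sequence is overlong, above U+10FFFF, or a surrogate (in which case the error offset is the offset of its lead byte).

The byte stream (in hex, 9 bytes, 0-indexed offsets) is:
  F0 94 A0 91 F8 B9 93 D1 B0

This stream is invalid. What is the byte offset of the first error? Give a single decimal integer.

Byte[0]=F0: 4-byte lead, need 3 cont bytes. acc=0x0
Byte[1]=94: continuation. acc=(acc<<6)|0x14=0x14
Byte[2]=A0: continuation. acc=(acc<<6)|0x20=0x520
Byte[3]=91: continuation. acc=(acc<<6)|0x11=0x14811
Completed: cp=U+14811 (starts at byte 0)
Byte[4]=F8: INVALID lead byte (not 0xxx/110x/1110/11110)

Answer: 4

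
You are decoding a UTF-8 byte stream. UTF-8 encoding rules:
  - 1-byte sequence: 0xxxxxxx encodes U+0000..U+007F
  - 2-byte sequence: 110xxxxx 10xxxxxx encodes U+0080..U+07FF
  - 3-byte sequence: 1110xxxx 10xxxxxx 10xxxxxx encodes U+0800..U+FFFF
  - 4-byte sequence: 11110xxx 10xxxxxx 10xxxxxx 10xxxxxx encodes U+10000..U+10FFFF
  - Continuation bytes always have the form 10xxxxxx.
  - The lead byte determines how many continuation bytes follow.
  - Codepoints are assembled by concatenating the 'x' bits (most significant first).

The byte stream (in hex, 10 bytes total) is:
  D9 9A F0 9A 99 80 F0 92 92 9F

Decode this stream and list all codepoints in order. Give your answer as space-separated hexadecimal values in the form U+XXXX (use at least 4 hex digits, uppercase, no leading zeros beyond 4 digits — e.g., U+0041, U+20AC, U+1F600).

Byte[0]=D9: 2-byte lead, need 1 cont bytes. acc=0x19
Byte[1]=9A: continuation. acc=(acc<<6)|0x1A=0x65A
Completed: cp=U+065A (starts at byte 0)
Byte[2]=F0: 4-byte lead, need 3 cont bytes. acc=0x0
Byte[3]=9A: continuation. acc=(acc<<6)|0x1A=0x1A
Byte[4]=99: continuation. acc=(acc<<6)|0x19=0x699
Byte[5]=80: continuation. acc=(acc<<6)|0x00=0x1A640
Completed: cp=U+1A640 (starts at byte 2)
Byte[6]=F0: 4-byte lead, need 3 cont bytes. acc=0x0
Byte[7]=92: continuation. acc=(acc<<6)|0x12=0x12
Byte[8]=92: continuation. acc=(acc<<6)|0x12=0x492
Byte[9]=9F: continuation. acc=(acc<<6)|0x1F=0x1249F
Completed: cp=U+1249F (starts at byte 6)

Answer: U+065A U+1A640 U+1249F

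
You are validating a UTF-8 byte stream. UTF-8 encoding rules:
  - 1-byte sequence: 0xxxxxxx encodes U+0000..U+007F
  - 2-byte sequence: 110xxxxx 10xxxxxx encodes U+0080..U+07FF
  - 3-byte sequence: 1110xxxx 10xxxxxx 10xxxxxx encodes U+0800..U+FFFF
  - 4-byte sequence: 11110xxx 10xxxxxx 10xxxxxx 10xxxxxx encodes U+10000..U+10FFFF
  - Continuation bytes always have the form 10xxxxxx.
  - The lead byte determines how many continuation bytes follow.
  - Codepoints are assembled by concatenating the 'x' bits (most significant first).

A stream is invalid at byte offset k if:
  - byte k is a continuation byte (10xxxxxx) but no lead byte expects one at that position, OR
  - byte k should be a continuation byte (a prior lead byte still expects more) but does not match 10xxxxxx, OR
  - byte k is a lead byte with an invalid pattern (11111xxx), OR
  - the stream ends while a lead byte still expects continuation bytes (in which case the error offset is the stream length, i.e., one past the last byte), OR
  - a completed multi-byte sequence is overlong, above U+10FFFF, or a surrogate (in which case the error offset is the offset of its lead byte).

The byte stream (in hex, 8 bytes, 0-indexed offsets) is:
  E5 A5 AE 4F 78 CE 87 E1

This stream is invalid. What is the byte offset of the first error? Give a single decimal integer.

Answer: 8

Derivation:
Byte[0]=E5: 3-byte lead, need 2 cont bytes. acc=0x5
Byte[1]=A5: continuation. acc=(acc<<6)|0x25=0x165
Byte[2]=AE: continuation. acc=(acc<<6)|0x2E=0x596E
Completed: cp=U+596E (starts at byte 0)
Byte[3]=4F: 1-byte ASCII. cp=U+004F
Byte[4]=78: 1-byte ASCII. cp=U+0078
Byte[5]=CE: 2-byte lead, need 1 cont bytes. acc=0xE
Byte[6]=87: continuation. acc=(acc<<6)|0x07=0x387
Completed: cp=U+0387 (starts at byte 5)
Byte[7]=E1: 3-byte lead, need 2 cont bytes. acc=0x1
Byte[8]: stream ended, expected continuation. INVALID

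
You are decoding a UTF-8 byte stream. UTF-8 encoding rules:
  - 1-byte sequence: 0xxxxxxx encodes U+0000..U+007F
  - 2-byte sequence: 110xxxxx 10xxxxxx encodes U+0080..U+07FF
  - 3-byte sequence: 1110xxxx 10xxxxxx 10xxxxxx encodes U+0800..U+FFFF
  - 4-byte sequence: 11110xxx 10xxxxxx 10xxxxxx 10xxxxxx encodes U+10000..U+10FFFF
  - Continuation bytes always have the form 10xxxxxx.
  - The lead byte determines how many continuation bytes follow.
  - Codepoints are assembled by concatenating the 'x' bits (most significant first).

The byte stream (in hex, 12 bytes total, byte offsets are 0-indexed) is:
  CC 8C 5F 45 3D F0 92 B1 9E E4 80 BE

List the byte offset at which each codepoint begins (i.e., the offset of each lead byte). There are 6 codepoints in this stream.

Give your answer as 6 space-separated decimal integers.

Byte[0]=CC: 2-byte lead, need 1 cont bytes. acc=0xC
Byte[1]=8C: continuation. acc=(acc<<6)|0x0C=0x30C
Completed: cp=U+030C (starts at byte 0)
Byte[2]=5F: 1-byte ASCII. cp=U+005F
Byte[3]=45: 1-byte ASCII. cp=U+0045
Byte[4]=3D: 1-byte ASCII. cp=U+003D
Byte[5]=F0: 4-byte lead, need 3 cont bytes. acc=0x0
Byte[6]=92: continuation. acc=(acc<<6)|0x12=0x12
Byte[7]=B1: continuation. acc=(acc<<6)|0x31=0x4B1
Byte[8]=9E: continuation. acc=(acc<<6)|0x1E=0x12C5E
Completed: cp=U+12C5E (starts at byte 5)
Byte[9]=E4: 3-byte lead, need 2 cont bytes. acc=0x4
Byte[10]=80: continuation. acc=(acc<<6)|0x00=0x100
Byte[11]=BE: continuation. acc=(acc<<6)|0x3E=0x403E
Completed: cp=U+403E (starts at byte 9)

Answer: 0 2 3 4 5 9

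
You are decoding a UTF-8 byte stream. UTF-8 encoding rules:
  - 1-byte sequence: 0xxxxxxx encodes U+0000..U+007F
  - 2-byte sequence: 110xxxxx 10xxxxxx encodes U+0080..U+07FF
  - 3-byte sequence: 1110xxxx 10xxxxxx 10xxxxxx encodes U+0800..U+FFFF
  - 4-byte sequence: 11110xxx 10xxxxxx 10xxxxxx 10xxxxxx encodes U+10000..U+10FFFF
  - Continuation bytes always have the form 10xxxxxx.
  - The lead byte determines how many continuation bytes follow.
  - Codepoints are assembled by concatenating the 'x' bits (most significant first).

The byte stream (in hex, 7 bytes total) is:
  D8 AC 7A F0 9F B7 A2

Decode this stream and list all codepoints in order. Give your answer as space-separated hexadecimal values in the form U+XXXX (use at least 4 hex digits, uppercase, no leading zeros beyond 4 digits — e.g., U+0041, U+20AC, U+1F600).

Byte[0]=D8: 2-byte lead, need 1 cont bytes. acc=0x18
Byte[1]=AC: continuation. acc=(acc<<6)|0x2C=0x62C
Completed: cp=U+062C (starts at byte 0)
Byte[2]=7A: 1-byte ASCII. cp=U+007A
Byte[3]=F0: 4-byte lead, need 3 cont bytes. acc=0x0
Byte[4]=9F: continuation. acc=(acc<<6)|0x1F=0x1F
Byte[5]=B7: continuation. acc=(acc<<6)|0x37=0x7F7
Byte[6]=A2: continuation. acc=(acc<<6)|0x22=0x1FDE2
Completed: cp=U+1FDE2 (starts at byte 3)

Answer: U+062C U+007A U+1FDE2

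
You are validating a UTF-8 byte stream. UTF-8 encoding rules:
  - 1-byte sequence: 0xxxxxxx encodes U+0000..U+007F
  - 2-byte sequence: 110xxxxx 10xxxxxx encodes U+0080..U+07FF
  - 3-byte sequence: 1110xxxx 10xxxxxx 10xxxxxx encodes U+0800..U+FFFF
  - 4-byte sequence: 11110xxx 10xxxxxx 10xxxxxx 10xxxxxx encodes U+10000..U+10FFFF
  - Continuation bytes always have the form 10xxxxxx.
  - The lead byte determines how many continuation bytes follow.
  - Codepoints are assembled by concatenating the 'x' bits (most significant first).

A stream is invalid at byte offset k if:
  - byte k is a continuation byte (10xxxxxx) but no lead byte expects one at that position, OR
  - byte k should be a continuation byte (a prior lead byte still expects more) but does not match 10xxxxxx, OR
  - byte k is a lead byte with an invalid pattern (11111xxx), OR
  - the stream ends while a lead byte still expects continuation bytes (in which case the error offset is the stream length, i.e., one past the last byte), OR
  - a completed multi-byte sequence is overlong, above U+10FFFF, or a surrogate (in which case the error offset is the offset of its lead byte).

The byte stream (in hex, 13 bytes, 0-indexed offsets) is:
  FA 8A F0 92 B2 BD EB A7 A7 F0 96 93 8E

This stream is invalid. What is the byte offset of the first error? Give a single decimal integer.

Byte[0]=FA: INVALID lead byte (not 0xxx/110x/1110/11110)

Answer: 0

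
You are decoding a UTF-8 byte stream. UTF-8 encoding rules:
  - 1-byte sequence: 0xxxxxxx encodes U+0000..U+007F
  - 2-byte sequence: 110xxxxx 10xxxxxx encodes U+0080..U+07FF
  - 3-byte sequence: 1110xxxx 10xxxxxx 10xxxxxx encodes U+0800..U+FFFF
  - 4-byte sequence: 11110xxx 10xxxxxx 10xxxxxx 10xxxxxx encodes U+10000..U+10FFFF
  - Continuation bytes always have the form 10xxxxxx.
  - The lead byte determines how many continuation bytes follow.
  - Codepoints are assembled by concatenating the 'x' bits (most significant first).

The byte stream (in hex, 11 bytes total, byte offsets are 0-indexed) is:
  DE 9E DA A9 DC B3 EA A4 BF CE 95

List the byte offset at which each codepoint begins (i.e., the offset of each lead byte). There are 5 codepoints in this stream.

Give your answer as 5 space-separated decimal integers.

Answer: 0 2 4 6 9

Derivation:
Byte[0]=DE: 2-byte lead, need 1 cont bytes. acc=0x1E
Byte[1]=9E: continuation. acc=(acc<<6)|0x1E=0x79E
Completed: cp=U+079E (starts at byte 0)
Byte[2]=DA: 2-byte lead, need 1 cont bytes. acc=0x1A
Byte[3]=A9: continuation. acc=(acc<<6)|0x29=0x6A9
Completed: cp=U+06A9 (starts at byte 2)
Byte[4]=DC: 2-byte lead, need 1 cont bytes. acc=0x1C
Byte[5]=B3: continuation. acc=(acc<<6)|0x33=0x733
Completed: cp=U+0733 (starts at byte 4)
Byte[6]=EA: 3-byte lead, need 2 cont bytes. acc=0xA
Byte[7]=A4: continuation. acc=(acc<<6)|0x24=0x2A4
Byte[8]=BF: continuation. acc=(acc<<6)|0x3F=0xA93F
Completed: cp=U+A93F (starts at byte 6)
Byte[9]=CE: 2-byte lead, need 1 cont bytes. acc=0xE
Byte[10]=95: continuation. acc=(acc<<6)|0x15=0x395
Completed: cp=U+0395 (starts at byte 9)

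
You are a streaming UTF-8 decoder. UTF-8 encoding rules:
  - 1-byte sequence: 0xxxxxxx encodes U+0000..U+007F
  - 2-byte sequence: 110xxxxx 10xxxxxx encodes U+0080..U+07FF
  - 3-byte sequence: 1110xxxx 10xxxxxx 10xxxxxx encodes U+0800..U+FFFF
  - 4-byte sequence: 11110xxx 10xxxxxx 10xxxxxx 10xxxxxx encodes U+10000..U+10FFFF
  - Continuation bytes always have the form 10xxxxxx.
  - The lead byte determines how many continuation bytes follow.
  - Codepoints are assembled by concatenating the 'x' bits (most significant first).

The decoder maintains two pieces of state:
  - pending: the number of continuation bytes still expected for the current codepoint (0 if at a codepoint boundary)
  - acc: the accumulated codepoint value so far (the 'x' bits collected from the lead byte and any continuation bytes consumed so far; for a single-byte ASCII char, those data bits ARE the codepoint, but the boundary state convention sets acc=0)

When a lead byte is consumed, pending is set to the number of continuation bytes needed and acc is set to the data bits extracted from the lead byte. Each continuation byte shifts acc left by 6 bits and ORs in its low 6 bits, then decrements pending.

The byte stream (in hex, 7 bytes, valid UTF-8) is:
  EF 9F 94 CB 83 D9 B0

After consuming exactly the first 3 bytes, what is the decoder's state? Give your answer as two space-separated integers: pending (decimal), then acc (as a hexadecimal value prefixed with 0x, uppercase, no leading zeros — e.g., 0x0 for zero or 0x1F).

Byte[0]=EF: 3-byte lead. pending=2, acc=0xF
Byte[1]=9F: continuation. acc=(acc<<6)|0x1F=0x3DF, pending=1
Byte[2]=94: continuation. acc=(acc<<6)|0x14=0xF7D4, pending=0

Answer: 0 0xF7D4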